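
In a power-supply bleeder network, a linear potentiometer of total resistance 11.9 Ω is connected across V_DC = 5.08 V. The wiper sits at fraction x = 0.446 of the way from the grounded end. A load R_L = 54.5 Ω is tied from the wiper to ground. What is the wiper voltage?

Split the track: R_lower = x·R_p = 5.307 Ω, R_upper = (1−x)·R_p = 6.593 Ω.
(x·R_p) ‖ R_L = 4.836 Ω.
V_out = 5.08 × 4.836/(6.593 + 4.836) = 2.150 V.
(Unloaded: V_out = x·V_DC = 2.27 V.)

V_out ≈ 2.15 V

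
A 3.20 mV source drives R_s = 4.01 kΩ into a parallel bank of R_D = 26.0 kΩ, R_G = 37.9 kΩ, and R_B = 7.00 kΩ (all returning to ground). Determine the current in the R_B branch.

Parallel bank: R_p = 1/(1/26.0 + 1/37.9 + 1/7.00) = 4.815 kΩ.
V_A = 3.20 × 4.815/8.825 = 1.746 mV.
I(R_B) = V_A / R_B = 1.746/7.00 = 0.2494 µA.

I ≈ 0.249 µA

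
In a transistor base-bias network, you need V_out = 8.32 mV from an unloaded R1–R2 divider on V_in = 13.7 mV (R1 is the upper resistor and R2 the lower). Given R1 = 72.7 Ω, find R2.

Required fraction k = V_out/V_in = 0.6073.
Rearranging, R2 = R1·k/(1−k) = 72.7 × 1.546 = 112.4 Ω.

R2 ≈ 112 Ω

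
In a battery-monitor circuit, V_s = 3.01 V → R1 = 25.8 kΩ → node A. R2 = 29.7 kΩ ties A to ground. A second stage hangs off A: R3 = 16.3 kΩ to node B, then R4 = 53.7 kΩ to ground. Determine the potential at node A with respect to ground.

Node A sees R2 in parallel with the series input of stage 2, R3 + R4 = 70.00 kΩ.
Effective lower resistance at A: R2 ‖ 70.00 = 20.85 kΩ.
V_A = 3.01 × 20.85/(25.8 + 20.85) = 1.345 V.

V_A ≈ 1.35 V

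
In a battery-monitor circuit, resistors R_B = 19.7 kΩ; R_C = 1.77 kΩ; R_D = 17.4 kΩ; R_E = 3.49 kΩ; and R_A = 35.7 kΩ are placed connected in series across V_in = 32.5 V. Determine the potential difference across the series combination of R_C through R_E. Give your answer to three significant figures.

ΣR = 19.7 + 1.77 + 17.4 + 3.49 + 35.7 = 78.06 kΩ.
R_{R_C..R_E} = 1.77 + 17.4 + 3.49 = 22.66 kΩ.
Voltage divider: V = V_in · (22.66 / 78.06) = 32.5 × 0.2903 = 9.434 V.

V ≈ 9.43 V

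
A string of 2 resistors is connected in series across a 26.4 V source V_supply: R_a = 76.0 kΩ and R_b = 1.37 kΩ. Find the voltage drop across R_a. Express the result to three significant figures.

Total series resistance ΣR = 76.0 + 1.37 = 77.37 kΩ.
Voltage divider: V = V_supply · (76.00 / 77.37) = 26.4 × 0.9823 = 25.93 V.

V ≈ 25.9 V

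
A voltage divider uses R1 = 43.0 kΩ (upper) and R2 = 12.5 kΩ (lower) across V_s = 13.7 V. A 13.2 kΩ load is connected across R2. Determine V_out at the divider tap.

R2 ‖ R_L = (12.5 × 13.2)/(12.5 + 13.2) = 6.420 kΩ.
Then V_out = V_s · R2'/(R1 + R2') = 13.7 × 6.420/49.42 = 1.780 V.
(Unloaded it would be 3.09 V; the load pulls it down.)

V_out ≈ 1.78 V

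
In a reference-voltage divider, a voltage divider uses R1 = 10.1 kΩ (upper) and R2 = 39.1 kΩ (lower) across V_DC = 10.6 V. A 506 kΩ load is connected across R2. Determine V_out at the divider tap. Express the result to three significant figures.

R2 ‖ R_L = (39.1 × 506)/(39.1 + 506) = 36.30 kΩ.
Then V_out = V_DC · R2'/(R1 + R2') = 10.6 × 36.30/46.40 = 8.292 V.

V_out ≈ 8.29 V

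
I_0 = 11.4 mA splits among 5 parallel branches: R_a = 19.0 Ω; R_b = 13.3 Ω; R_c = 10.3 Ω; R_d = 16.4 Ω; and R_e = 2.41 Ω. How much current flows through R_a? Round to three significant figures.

I ≈ 0.856 mA

Conductances: ΣG = 1/19.0 + 1/13.3 + 1/10.3 + 1/16.4 + 1/2.41 = 0.7008 (1/Ω).
R_a takes the fraction G_k/ΣG = 0.05263/0.7008 = 0.07510, so I = 11.4 × 0.07510 = 0.8561 mA.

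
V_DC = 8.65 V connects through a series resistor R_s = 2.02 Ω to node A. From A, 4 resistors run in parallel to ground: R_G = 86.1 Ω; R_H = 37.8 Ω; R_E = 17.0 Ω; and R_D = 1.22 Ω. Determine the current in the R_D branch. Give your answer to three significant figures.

I ≈ 2.49 A

Equivalent of the parallel group: R_p = 1.091 Ω.
V_A by voltage divider: V_A = 8.65 × 1.091/(2.02 + 1.091) = 3.034 V.
Branch current I = V_A/R_D = 3.034/1.22 = 2.487 A.
(Equivalently: I_total = 2.780 A, then current-divider fraction G_k/ΣG = 0.8943.)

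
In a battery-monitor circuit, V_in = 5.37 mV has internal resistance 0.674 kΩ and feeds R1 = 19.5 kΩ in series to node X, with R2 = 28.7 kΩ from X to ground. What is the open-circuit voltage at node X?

V_th ≈ 3.15 mV

R1' = 0.674 + 19.5 = 20.17 kΩ (source resistance + R1).
V_th is the unloaded tap voltage: V_in · R2/(R1'+R2) = 5.37 × 0.5872 = 3.153 mV.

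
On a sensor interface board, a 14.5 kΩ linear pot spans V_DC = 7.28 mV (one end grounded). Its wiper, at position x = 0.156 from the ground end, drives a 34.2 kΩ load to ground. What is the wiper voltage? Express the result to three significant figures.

The pot divides into 12.24 kΩ above the wiper and 2.262 kΩ below.
R_L loads the lower segment: effective lower R = 2.122 kΩ.
Loaded-divider output: V_out = 7.28 × 0.1478 = 1.076 mV.

V_out ≈ 1.08 mV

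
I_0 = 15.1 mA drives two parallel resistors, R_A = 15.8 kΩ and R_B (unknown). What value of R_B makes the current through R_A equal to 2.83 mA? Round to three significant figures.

R_B ≈ 3.64 kΩ

In a two-way split, I_A/I_0 = R_B/(R_A + R_B).
2.83/15.1 = R_B/(R_A + R_B) → R_B = R_A · (0.1874)/(1 − 0.1874) = 15.8 × 0.2306 = 3.644 kΩ.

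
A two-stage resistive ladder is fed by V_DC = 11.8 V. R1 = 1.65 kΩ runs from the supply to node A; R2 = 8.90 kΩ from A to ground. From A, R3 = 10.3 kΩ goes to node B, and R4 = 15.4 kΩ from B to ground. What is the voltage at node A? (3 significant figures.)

V_A ≈ 9.44 V

Node A sees R2 in parallel with the series input of stage 2, R3 + R4 = 25.70 kΩ.
Effective lower resistance at A: R2 ‖ 25.70 = 6.611 kΩ.
First divider: V_A = V_DC · 6.611/(1.65 + 6.611) = 9.443 V.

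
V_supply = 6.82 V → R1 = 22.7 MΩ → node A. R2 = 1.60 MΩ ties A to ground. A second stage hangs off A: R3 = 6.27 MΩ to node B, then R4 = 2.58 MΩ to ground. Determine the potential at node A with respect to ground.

V_A ≈ 0.384 V

Node A sees R2 in parallel with the series input of stage 2, R3 + R4 = 8.850 MΩ.
Effective lower resistance at A: R2 ‖ 8.850 = 1.355 MΩ.
V_A = 6.82 × 1.355/(22.7 + 1.355) = 0.3842 V.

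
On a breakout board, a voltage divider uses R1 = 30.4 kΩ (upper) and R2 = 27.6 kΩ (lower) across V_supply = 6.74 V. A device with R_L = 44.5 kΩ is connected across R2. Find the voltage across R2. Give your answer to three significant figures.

V_out ≈ 2.42 V

R2 ‖ R_L = (27.6 × 44.5)/(27.6 + 44.5) = 17.03 kΩ.
Then V_out = V_supply · R2'/(R1 + R2') = 6.74 × 17.03/47.43 = 2.420 V.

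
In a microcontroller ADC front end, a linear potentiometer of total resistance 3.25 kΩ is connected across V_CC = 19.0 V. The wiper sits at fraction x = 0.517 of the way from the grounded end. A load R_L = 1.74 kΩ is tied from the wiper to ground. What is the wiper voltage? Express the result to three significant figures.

V_out ≈ 6.70 V

Lower segment x·R_p = 1.680 kΩ; upper segment (1−x)·R_p = 1.570 kΩ.
(x·R_p) ‖ R_L = 0.8548 kΩ.
Loaded-divider output: V_out = 19.0 × 0.3526 = 6.699 V.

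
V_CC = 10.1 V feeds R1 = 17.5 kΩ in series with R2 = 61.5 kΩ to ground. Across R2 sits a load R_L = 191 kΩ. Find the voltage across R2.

V_out ≈ 7.34 V

The load sits in parallel with R2, giving an effective lower resistance R2' = R2·R_L/(R2+R_L) = 46.52 kΩ.
Now apply the divider: V_out = 10.1 × 0.7267 = 7.339 V.
(Unloaded it would be 7.86 V; the load pulls it down.)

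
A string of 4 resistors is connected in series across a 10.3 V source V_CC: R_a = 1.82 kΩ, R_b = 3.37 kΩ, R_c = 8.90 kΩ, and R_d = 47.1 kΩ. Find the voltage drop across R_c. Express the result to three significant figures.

ΣR = 1.82 + 3.37 + 8.90 + 47.1 = 61.19 kΩ.
V = V_CC · R/ΣR = 10.3 × 0.1454 = 1.498 V.

V ≈ 1.50 V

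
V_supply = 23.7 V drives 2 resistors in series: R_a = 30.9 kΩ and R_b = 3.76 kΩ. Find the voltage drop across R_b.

V ≈ 2.57 V

ΣR = 30.9 + 3.76 = 34.66 kΩ.
V = V_supply · R/ΣR = 23.7 × 0.1085 = 2.571 V.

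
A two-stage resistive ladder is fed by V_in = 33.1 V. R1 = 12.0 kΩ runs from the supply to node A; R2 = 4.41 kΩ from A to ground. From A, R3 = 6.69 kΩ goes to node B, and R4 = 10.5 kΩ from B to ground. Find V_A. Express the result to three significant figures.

V_A ≈ 7.49 V

Node A sees R2 in parallel with the series input of stage 2, R3 + R4 = 17.19 kΩ.
R2 ‖ (R3+R4) = 3.510 kΩ.
First divider: V_A = V_in · 3.510/(12.0 + 3.510) = 7.490 V.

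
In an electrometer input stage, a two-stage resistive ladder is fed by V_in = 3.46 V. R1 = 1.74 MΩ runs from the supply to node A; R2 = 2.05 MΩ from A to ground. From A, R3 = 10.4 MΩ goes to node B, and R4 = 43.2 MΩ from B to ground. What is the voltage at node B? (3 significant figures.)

The second stage (R3 + R4 = 53.60 MΩ) loads node A in parallel with R2.
R2 ‖ (R3+R4) = 1.974 MΩ.
V_A = 3.46 × 1.974/(1.74 + 1.974) = 1.839 V.
Stage 2 is unloaded, so V_B = V_A · R4/(R3+R4) = 1.839 × 43.2/53.60 = 1.482 V.

V_B ≈ 1.48 V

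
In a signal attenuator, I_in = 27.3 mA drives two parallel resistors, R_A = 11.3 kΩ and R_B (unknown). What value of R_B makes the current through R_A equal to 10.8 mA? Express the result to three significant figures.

R_B ≈ 7.40 kΩ

Two-branch current divider: I_A = I_in · R_B/(R_A + R_B).
With f = 0.3956, R_B = R_A · f/(1−f) = 11.3 × 0.6545 = 7.396 kΩ.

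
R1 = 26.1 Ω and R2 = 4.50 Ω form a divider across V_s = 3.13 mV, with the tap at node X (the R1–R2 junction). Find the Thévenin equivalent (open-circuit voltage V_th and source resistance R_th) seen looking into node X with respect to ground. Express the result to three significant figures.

With X open, the divider is unloaded: V_th = 3.13 × 4.50/30.60 = 0.4603 mV.
Zeroing V_s shorts the top of R1 to ground, so R_th = R1 ‖ R2 = 3.838 Ω.

V_th ≈ 0.460 mV, R_th ≈ 3.84 Ω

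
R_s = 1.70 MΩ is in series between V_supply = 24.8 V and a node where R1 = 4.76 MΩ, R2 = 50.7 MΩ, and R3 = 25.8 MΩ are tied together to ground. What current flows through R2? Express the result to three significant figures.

I ≈ 0.336 µA

Combine the parallel branches: R_p = (1/4.76 + 1/50.7 + 1/25.8)⁻¹ = 3.723 MΩ.
V_A by voltage divider: V_A = 24.8 × 3.723/(1.70 + 3.723) = 17.03 V.
Branch current I = V_A/R2 = 17.03/50.7 = 0.3358 µA.
(Check via current divider: I_total = 4.573 µA; share G_k/ΣG = 0.07344 → same result.)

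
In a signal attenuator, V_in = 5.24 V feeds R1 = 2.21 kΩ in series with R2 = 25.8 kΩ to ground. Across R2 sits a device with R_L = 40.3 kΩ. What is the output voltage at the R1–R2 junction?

The load sits in parallel with R2, giving an effective lower resistance R2' = R2·R_L/(R2+R_L) = 15.73 kΩ.
Then V_out = V_in · R2'/(R1 + R2') = 5.24 × 15.73/17.94 = 4.594 V.

V_out ≈ 4.59 V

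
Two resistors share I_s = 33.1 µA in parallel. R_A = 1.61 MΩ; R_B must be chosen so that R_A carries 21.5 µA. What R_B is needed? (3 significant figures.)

R_B ≈ 2.98 MΩ

In a two-way split, I_A/I_s = R_B/(R_A + R_B).
With f = 0.6495, R_B = R_A · f/(1−f) = 1.61 × 1.853 = 2.984 MΩ.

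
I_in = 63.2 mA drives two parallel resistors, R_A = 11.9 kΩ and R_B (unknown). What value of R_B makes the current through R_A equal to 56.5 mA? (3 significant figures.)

The fraction through R_A equals R_B/(R_A+R_B).
With f = 0.8940, R_B = R_A · f/(1−f) = 11.9 × 8.433 = 100.4 kΩ.

R_B ≈ 100 kΩ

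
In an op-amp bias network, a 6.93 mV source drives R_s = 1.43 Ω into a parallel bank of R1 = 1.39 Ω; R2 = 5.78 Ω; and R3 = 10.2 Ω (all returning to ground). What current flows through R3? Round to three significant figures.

I ≈ 0.281 mA

Combine the parallel branches: R_p = (1/1.39 + 1/5.78 + 1/10.2)⁻¹ = 1.010 Ω.
V_A by voltage divider: V_A = 6.93 × 1.010/(1.43 + 1.010) = 2.868 mV.
Branch current I = V_A/R3 = 2.868/10.2 = 0.2812 mA.
(Equivalently: I_total = 2.841 mA, then current-divider fraction G_k/ΣG = 0.09898.)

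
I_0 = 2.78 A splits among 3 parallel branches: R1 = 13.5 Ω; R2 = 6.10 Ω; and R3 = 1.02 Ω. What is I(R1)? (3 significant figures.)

Total conductance ΣG = 1/13.5 + 1/6.10 + 1/1.02 = 1.218 (units of 1/Ω).
R1 takes the fraction G_k/ΣG = 0.07407/1.218 = 0.06080, so I = 2.78 × 0.06080 = 0.1690 A.

I ≈ 0.169 A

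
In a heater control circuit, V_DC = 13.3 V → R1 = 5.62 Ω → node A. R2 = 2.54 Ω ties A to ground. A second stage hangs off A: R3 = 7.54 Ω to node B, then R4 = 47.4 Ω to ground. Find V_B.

V_B ≈ 3.46 V

Looking into the second stage from A: R3 + R4 = 54.94 Ω appears in parallel with R2.
Effective lower resistance at A: R2 ‖ 54.94 = 2.428 Ω.
First divider: V_A = V_DC · 2.428/(5.62 + 2.428) = 4.012 V.
Stage 2 is unloaded, so V_B = V_A · R4/(R3+R4) = 4.012 × 47.4/54.94 = 3.462 V.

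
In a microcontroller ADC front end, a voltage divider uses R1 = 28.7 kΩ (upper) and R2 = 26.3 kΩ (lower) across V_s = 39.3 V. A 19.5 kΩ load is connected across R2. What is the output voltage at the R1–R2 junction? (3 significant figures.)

V_out ≈ 11.0 V

R2 ‖ R_L = (26.3 × 19.5)/(26.3 + 19.5) = 11.20 kΩ.
Now apply the divider: V_out = 39.3 × 0.2807 = 11.03 V.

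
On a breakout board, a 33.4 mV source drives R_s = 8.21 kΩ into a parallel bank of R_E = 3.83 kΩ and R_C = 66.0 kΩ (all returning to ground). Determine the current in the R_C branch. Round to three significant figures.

I ≈ 0.155 µA

Equivalent of the parallel group: R_p = 3.620 kΩ.
V_A = 33.4 × 3.620/11.83 = 10.22 mV.
Branch current I = V_A/R_C = 10.22/66.0 = 0.1549 µA.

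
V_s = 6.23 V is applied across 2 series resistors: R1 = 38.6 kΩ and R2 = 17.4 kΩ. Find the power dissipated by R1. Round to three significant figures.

ΣR = 56.00 kΩ → I = 6.23/56.00 = 0.1113 mA.
V(R1) = I·R = 4.294 V; P = V·I = 4.294 × 0.1113 = 0.4777 mW.

P ≈ 0.478 mW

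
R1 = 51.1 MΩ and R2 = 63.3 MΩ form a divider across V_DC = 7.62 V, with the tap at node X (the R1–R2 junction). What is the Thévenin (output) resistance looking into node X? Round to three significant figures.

With V_DC suppressed (replaced by a short), R_th = R1 ‖ R2 = (51.10 × 63.3)/(51.10 + 63.3) = 28.27 MΩ.

R_th ≈ 28.3 MΩ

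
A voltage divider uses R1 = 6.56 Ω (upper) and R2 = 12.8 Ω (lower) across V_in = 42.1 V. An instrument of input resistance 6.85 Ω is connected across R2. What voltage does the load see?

R2 ‖ R_L = (12.8 × 6.85)/(12.8 + 6.85) = 4.462 Ω.
Then V_out = V_in · R2'/(R1 + R2') = 42.1 × 4.462/11.02 = 17.04 V.

V_out ≈ 17.0 V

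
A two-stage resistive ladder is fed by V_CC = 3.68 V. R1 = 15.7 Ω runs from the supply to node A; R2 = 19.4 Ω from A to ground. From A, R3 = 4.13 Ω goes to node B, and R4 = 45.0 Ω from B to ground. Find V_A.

Node A sees R2 in parallel with the series input of stage 2, R3 + R4 = 49.13 Ω.
Effective lower resistance at A: R2 ‖ 49.13 = 13.91 Ω.
So V_A = 3.68 × 0.4697 = 1.729 V.

V_A ≈ 1.73 V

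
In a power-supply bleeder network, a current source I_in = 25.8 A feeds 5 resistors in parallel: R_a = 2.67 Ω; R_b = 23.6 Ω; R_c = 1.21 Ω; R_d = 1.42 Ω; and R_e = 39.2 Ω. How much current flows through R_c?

I ≈ 10.8 A

Conductances: ΣG = 1/2.67 + 1/23.6 + 1/1.21 + 1/1.42 + 1/39.2 = 1.973 (1/Ω).
Current divider: I(R_c) = I_in · G_k/ΣG = 25.8 × (0.8264/1.973) = 25.8 × 0.4189 = 10.81 A.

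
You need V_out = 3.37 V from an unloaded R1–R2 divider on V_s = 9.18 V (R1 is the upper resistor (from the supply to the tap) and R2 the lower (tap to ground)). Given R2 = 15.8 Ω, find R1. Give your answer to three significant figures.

V_out/V_s = R2/(R1+R2) = 0.3671.
So R1 = R2 · (V_s/V_out − 1) = 15.8 × (9.18/3.37 − 1) = 15.8 × 1.724 = 27.24 Ω.

R1 ≈ 27.2 Ω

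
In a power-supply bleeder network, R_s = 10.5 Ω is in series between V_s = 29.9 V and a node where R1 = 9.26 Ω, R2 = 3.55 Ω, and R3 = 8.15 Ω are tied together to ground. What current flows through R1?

I ≈ 0.506 A

Combine the parallel branches: R_p = (1/9.26 + 1/3.55 + 1/8.15)⁻¹ = 1.952 Ω.
V_A by voltage divider: V_A = 29.9 × 1.952/(10.5 + 1.952) = 4.687 V.
I(R1) = V_A / R1 = 4.687/9.26 = 0.5061 A.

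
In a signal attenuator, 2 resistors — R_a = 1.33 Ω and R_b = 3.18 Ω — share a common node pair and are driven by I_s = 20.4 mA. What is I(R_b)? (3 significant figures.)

I ≈ 6.02 mA

With just two branches, the current splits inversely with resistance.
I(R_b) = 20.4 × 1.33/(1.33 + 3.18) = 20.4 × 0.2949 = 6.016 mA.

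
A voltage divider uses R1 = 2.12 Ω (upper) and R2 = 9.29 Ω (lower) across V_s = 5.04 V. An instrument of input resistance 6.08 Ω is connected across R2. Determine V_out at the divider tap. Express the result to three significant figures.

V_out ≈ 3.20 V

R2 ‖ R_L = (9.29 × 6.08)/(9.29 + 6.08) = 3.675 Ω.
Now apply the divider: V_out = 5.04 × 0.6342 = 3.196 V.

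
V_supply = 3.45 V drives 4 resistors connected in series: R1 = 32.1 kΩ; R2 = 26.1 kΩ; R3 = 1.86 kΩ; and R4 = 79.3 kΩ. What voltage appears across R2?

V ≈ 0.646 V

Series total: ΣR = 32.1 + 26.1 + 1.86 + 79.3 = 139.4 kΩ.
V = V_supply · R/ΣR = 3.45 × 0.1873 = 0.6461 V.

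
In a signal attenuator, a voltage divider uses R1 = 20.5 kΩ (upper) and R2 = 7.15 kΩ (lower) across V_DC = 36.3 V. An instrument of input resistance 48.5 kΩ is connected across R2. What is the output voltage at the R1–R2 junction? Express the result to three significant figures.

V_out ≈ 8.46 V

R2 ‖ R_L = (7.15 × 48.5)/(7.15 + 48.5) = 6.231 kΩ.
Then V_out = V_DC · R2'/(R1 + R2') = 36.3 × 6.231/26.73 = 8.462 V.
(Unloaded it would be 9.39 V; the load pulls it down.)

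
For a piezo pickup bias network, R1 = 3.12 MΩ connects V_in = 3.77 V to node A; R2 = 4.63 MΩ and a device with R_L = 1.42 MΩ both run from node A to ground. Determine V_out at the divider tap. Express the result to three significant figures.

First combine the lower leg with the load: R2 ‖ R_L = 1.087 MΩ.
Voltage divider with the loaded lower leg: V_out = 3.77 × 1.087/(3.12 + 1.087) = 3.77 × 0.2583 = 0.9739 V.
(Unloaded it would be 2.25 V; the load pulls it down.)

V_out ≈ 0.974 V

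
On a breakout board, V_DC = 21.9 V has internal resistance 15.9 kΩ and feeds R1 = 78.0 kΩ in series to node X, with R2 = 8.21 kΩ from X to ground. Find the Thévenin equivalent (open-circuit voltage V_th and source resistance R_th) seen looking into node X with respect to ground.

R1' = 15.9 + 78.0 = 93.90 kΩ (source resistance + R1).
With X open, the divider is unloaded: V_th = 21.9 × 8.21/102.1 = 1.761 V.
Zeroing V_DC shorts the top of R1' to ground, so R_th = R1' ‖ R2 = 7.550 kΩ.

V_th ≈ 1.76 V, R_th ≈ 7.55 kΩ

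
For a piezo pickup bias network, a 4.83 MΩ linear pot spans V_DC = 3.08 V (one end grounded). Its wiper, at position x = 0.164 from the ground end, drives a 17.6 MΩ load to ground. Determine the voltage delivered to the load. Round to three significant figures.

V_out ≈ 0.487 V

The pot divides into 4.038 MΩ above the wiper and 0.7921 MΩ below.
R_L loads the lower segment: effective lower R = 0.7580 MΩ.
V_out = 3.08 × 0.7580/(4.038 + 0.7580) = 0.4868 V.
(Unloaded: V_out = x·V_DC = 0.505 V.)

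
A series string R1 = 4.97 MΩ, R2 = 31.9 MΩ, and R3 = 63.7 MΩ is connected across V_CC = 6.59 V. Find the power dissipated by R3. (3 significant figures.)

P ≈ 0.274 µW

ΣR = 100.6 MΩ → I = 6.59/100.6 = 0.06553 µA.
P = I²R = 0.004294 × 63.7 = 0.2735 µW.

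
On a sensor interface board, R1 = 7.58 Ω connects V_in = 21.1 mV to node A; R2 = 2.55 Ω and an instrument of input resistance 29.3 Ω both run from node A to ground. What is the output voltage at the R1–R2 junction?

V_out ≈ 4.99 mV

First combine the lower leg with the load: R2 ‖ R_L = 2.346 Ω.
Then V_out = V_in · R2'/(R1 + R2') = 21.1 × 2.346/9.926 = 4.987 mV.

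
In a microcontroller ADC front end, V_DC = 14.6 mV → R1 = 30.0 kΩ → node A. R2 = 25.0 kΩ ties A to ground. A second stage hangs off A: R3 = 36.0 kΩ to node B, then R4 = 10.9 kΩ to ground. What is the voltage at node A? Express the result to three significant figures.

Looking into the second stage from A: R3 + R4 = 46.90 kΩ appears in parallel with R2.
R2 ‖ (R3+R4) = 16.31 kΩ.
V_A = 14.6 × 16.31/(30.0 + 16.31) = 5.141 mV.

V_A ≈ 5.14 mV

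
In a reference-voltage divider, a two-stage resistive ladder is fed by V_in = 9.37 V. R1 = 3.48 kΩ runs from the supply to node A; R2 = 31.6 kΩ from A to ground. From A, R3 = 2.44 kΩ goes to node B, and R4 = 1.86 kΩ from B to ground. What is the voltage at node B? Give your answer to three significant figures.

V_B ≈ 2.11 V

Node A sees R2 in parallel with the series input of stage 2, R3 + R4 = 4.300 kΩ.
R2 ‖ (R3+R4) = 3.785 kΩ.
First divider: V_A = V_in · 3.785/(3.48 + 3.785) = 4.882 V.
V_B = V_A × 0.4326 = 2.112 V.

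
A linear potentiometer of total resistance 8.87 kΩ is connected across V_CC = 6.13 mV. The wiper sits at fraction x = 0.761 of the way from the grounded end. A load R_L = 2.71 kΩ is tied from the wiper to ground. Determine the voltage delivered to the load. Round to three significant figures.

Lower segment x·R_p = 6.750 kΩ; upper segment (1−x)·R_p = 2.120 kΩ.
(x·R_p) ‖ R_L = 1.934 kΩ.
Then V_out = V_CC · 1.934/(2.120 + 1.934) = 2.924 mV.
(Unloaded: V_out = x·V_CC = 4.66 mV.)

V_out ≈ 2.92 mV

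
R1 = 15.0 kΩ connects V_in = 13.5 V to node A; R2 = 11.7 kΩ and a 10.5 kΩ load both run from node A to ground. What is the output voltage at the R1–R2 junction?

V_out ≈ 3.64 V

R2 ‖ R_L = (11.7 × 10.5)/(11.7 + 10.5) = 5.534 kΩ.
Voltage divider with the loaded lower leg: V_out = 13.5 × 5.534/(15.0 + 5.534) = 13.5 × 0.2695 = 3.638 V.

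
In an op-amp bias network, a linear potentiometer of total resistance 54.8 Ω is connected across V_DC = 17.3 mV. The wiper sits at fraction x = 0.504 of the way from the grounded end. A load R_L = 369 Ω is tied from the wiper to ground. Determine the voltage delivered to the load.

Lower segment x·R_p = 27.62 Ω; upper segment (1−x)·R_p = 27.18 Ω.
R_L loads the lower segment: effective lower R = 25.70 Ω.
Loaded-divider output: V_out = 17.3 × 0.4860 = 8.407 mV.
(Unloaded: V_out = x·V_DC = 8.72 mV.)

V_out ≈ 8.41 mV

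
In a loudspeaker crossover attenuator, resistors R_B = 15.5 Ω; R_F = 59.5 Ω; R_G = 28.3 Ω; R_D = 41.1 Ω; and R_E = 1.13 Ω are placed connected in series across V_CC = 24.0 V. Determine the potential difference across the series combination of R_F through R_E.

V ≈ 21.4 V

Total series resistance ΣR = 15.5 + 59.5 + 28.3 + 41.1 + 1.13 = 145.5 Ω.
R_{R_F..R_E} = 59.5 + 28.3 + 41.1 + 1.13 = 130.0 Ω.
V = V_CC · R/ΣR = 24.0 × 0.8935 = 21.44 V.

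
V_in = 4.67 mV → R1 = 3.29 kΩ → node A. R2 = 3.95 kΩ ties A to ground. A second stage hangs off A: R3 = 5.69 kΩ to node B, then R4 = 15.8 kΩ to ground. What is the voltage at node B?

V_B ≈ 1.73 mV

Node A sees R2 in parallel with the series input of stage 2, R3 + R4 = 21.49 kΩ.
Effective lower resistance at A: R2 ‖ 21.49 = 3.337 kΩ.
First divider: V_A = V_in · 3.337/(3.29 + 3.337) = 2.351 mV.
V_B = V_A × 0.7352 = 1.729 mV.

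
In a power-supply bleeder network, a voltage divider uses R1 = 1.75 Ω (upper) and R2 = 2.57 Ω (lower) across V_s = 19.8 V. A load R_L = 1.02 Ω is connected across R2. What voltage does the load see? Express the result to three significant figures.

The load sits in parallel with R2, giving an effective lower resistance R2' = R2·R_L/(R2+R_L) = 0.7302 Ω.
Voltage divider with the loaded lower leg: V_out = 19.8 × 0.7302/(1.75 + 0.7302) = 19.8 × 0.2944 = 5.829 V.

V_out ≈ 5.83 V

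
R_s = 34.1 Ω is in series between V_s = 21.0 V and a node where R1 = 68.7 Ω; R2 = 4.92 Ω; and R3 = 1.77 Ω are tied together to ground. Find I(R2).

Parallel bank: R_p = 1/(1/68.7 + 1/4.92 + 1/1.77) = 1.277 Ω.
V_A by voltage divider: V_A = 21.0 × 1.277/(34.1 + 1.277) = 0.7583 V.
Branch current I = V_A/R2 = 0.7583/4.92 = 0.1541 A.

I ≈ 0.154 A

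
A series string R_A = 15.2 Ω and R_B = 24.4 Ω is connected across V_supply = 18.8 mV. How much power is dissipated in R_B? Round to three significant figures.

P ≈ 5.50 µW

The common current is I = 18.8/39.60 = 0.4747 mA.
P(R_B) = I²·R_B = (0.4747)² × 24.4 = 5.499 µW.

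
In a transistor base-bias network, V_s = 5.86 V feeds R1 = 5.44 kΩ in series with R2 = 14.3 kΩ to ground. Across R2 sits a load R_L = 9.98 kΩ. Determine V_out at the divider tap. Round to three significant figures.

V_out ≈ 3.04 V

R2 ‖ R_L = (14.3 × 9.98)/(14.3 + 9.98) = 5.878 kΩ.
Voltage divider with the loaded lower leg: V_out = 5.86 × 5.878/(5.44 + 5.878) = 5.86 × 0.5193 = 3.043 V.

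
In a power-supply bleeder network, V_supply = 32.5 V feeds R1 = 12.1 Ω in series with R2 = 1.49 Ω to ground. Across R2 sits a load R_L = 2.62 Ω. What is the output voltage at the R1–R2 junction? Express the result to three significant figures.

V_out ≈ 2.37 V

R2 ‖ R_L = (1.49 × 2.62)/(1.49 + 2.62) = 0.9498 Ω.
Now apply the divider: V_out = 32.5 × 0.07278 = 2.366 V.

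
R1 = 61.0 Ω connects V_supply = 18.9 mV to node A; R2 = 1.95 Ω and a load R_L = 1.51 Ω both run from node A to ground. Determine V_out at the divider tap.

The load sits in parallel with R2, giving an effective lower resistance R2' = R2·R_L/(R2+R_L) = 0.8510 Ω.
Voltage divider with the loaded lower leg: V_out = 18.9 × 0.8510/(61.0 + 0.8510) = 18.9 × 0.01376 = 0.2600 mV.
(Unloaded it would be 0.585 mV; the load pulls it down.)

V_out ≈ 0.260 mV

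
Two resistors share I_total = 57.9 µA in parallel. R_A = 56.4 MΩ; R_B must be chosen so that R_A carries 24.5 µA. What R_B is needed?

Two-branch current divider: I_A = I_total · R_B/(R_A + R_B).
24.5/57.9 = R_B/(R_A + R_B) → R_B = R_A · (0.4231)/(1 − 0.4231) = 56.4 × 0.7335 = 41.37 MΩ.

R_B ≈ 41.4 MΩ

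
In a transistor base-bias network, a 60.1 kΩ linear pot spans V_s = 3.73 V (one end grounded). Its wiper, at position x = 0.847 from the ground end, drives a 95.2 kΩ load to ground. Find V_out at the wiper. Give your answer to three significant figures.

Lower segment x·R_p = 50.90 kΩ; upper segment (1−x)·R_p = 9.195 kΩ.
Lower segment in parallel with the load: 50.90 ‖ 95.2 = 33.17 kΩ.
V_out = 3.73 × 33.17/(9.195 + 33.17) = 2.920 V.

V_out ≈ 2.92 V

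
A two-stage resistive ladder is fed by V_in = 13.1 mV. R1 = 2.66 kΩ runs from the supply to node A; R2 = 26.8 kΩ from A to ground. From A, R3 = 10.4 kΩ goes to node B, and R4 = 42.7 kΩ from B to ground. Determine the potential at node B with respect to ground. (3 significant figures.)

V_B ≈ 9.17 mV

The second stage (R3 + R4 = 53.10 kΩ) loads node A in parallel with R2.
R2 ‖ (R3+R4) = 17.81 kΩ.
V_A = 13.1 × 17.81/(2.66 + 17.81) = 11.40 mV.
V_B = V_A × 0.8041 = 9.165 mV.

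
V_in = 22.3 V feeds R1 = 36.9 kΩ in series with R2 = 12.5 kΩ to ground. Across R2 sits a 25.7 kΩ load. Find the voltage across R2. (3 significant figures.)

V_out ≈ 4.14 V

First combine the lower leg with the load: R2 ‖ R_L = 8.410 kΩ.
Then V_out = V_in · R2'/(R1 + R2') = 22.3 × 8.410/45.31 = 4.139 V.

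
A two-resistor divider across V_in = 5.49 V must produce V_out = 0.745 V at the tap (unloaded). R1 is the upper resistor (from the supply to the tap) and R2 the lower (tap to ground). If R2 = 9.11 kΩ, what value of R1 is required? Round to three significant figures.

R1 ≈ 58.0 kΩ

Required fraction k = V_out/V_in = 0.1357.
So R1 = R2 · (V_in/V_out − 1) = 9.11 × (5.49/0.745 − 1) = 9.11 × 6.369 = 58.02 kΩ.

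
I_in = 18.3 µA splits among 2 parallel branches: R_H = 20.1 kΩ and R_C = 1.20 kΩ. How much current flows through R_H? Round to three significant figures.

For two parallel branches, I_k = I_in · (other R)/(sum of R).
I(R_H) = 18.3 × 1.20/(20.1 + 1.20) = 18.3 × 0.05634 = 1.031 µA.

I ≈ 1.03 µA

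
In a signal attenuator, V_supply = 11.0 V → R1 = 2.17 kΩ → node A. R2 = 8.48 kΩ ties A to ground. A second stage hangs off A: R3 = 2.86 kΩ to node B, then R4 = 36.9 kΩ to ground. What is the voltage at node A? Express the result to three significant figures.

Node A sees R2 in parallel with the series input of stage 2, R3 + R4 = 39.76 kΩ.
Effective lower resistance at A: R2 ‖ 39.76 = 6.989 kΩ.
V_A = 11.0 × 6.989/(2.17 + 6.989) = 8.394 V.

V_A ≈ 8.39 V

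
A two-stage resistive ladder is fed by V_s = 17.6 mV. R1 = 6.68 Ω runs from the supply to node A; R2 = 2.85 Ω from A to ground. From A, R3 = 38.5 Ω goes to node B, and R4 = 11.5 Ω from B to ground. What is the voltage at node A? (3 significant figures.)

Node A sees R2 in parallel with the series input of stage 2, R3 + R4 = 50.00 Ω.
Effective lower resistance at A: R2 ‖ 50.00 = 2.696 Ω.
So V_A = 17.6 × 0.2876 = 5.061 mV.

V_A ≈ 5.06 mV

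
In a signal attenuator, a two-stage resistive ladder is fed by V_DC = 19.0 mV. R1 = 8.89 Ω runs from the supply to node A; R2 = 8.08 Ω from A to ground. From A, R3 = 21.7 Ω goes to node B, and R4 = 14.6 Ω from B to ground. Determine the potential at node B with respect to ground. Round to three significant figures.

Looking into the second stage from A: R3 + R4 = 36.30 Ω appears in parallel with R2.
Effective lower resistance at A: R2 ‖ 36.30 = 6.609 Ω.
So V_A = 19.0 × 0.4264 = 8.102 mV.
Stage 2 is unloaded, so V_B = V_A · R4/(R3+R4) = 8.102 × 14.6/36.30 = 3.259 mV.

V_B ≈ 3.26 mV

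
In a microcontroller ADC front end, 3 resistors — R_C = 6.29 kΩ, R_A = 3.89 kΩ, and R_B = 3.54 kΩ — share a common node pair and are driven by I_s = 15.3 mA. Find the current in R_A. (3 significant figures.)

Total conductance ΣG = 1/6.29 + 1/3.89 + 1/3.54 = 0.6985 (units of 1/kΩ).
By the current-divider rule, I = I_s · G_k/ΣG = 15.3 × 0.3680 = 5.631 mA.

I ≈ 5.63 mA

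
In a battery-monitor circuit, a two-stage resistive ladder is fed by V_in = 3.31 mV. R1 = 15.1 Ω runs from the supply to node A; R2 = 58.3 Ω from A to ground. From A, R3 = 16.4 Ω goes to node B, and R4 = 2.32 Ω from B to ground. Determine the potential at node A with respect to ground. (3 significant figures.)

V_A ≈ 1.60 mV

Looking into the second stage from A: R3 + R4 = 18.72 Ω appears in parallel with R2.
Effective lower resistance at A: R2 ‖ 18.72 = 14.17 Ω.
So V_A = 3.31 × 0.4841 = 1.602 mV.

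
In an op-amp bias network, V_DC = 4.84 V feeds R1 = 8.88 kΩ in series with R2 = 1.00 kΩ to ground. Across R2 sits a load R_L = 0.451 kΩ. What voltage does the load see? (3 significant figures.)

First combine the lower leg with the load: R2 ‖ R_L = 0.3108 kΩ.
Now apply the divider: V_out = 4.84 × 0.03382 = 0.1637 V.
(Unloaded it would be 0.490 V; the load pulls it down.)

V_out ≈ 0.164 V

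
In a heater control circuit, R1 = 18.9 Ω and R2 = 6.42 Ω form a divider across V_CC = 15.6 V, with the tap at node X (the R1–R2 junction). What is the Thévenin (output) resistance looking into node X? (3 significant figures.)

Looking into X with the source shorted: R_th = R1·R2/(R1+R2) = 18.90 × 6.42/25.32 = 4.792 Ω.

R_th ≈ 4.79 Ω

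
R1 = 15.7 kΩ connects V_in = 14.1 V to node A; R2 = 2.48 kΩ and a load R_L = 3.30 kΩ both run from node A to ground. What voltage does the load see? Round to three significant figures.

V_out ≈ 1.17 V

R2 ‖ R_L = (2.48 × 3.30)/(2.48 + 3.30) = 1.416 kΩ.
Voltage divider with the loaded lower leg: V_out = 14.1 × 1.416/(15.7 + 1.416) = 14.1 × 0.08273 = 1.166 V.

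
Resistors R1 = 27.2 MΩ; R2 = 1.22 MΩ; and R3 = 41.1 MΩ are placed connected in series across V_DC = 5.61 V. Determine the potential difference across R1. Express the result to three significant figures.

V ≈ 2.19 V

ΣR = 27.2 + 1.22 + 41.1 = 69.52 MΩ.
V = V_DC · R/ΣR = 5.61 × 0.3913 = 2.195 V.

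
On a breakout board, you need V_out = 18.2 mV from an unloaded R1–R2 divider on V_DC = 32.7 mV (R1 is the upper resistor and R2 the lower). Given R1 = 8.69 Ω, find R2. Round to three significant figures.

R2 ≈ 10.9 Ω

V_out/V_DC = R2/(R1+R2) = 0.5566.
Rearranging, R2 = R1·k/(1−k) = 8.69 × 1.255 = 10.91 Ω.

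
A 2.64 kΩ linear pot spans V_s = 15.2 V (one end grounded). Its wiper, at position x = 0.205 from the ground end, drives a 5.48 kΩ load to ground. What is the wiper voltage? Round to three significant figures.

Lower segment x·R_p = 0.5412 kΩ; upper segment (1−x)·R_p = 2.099 kΩ.
R_L loads the lower segment: effective lower R = 0.4926 kΩ.
Then V_out = V_s · 0.4926/(2.099 + 0.4926) = 2.889 V.

V_out ≈ 2.89 V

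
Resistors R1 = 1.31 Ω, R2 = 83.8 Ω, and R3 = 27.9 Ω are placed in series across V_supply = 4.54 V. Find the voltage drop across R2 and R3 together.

ΣR = 1.31 + 83.8 + 27.9 = 113.0 Ω.
R_{R2..R3} = 83.8 + 27.9 = 111.7 Ω.
By the voltage-divider rule, V = 4.54 × 111.7/113.0 = 4.487 V.

V ≈ 4.49 V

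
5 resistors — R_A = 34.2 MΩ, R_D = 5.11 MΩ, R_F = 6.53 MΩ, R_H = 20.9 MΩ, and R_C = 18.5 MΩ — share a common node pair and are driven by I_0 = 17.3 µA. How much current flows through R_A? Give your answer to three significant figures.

Conductances: ΣG = 1/34.2 + 1/5.11 + 1/6.53 + 1/20.9 + 1/18.5 = 0.4800 (1/MΩ).
Current divider: I(R_A) = I_0 · G_k/ΣG = 17.3 × (0.02924/0.4800) = 17.3 × 0.06092 = 1.054 µA.

I ≈ 1.05 µA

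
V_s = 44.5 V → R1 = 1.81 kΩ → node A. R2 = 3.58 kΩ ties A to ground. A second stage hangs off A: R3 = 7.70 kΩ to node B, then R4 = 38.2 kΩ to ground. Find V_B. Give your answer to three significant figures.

V_B ≈ 24.0 V

Looking into the second stage from A: R3 + R4 = 45.90 kΩ appears in parallel with R2.
R2 ‖ (R3+R4) = 3.321 kΩ.
So V_A = 44.5 × 0.6472 = 28.80 V.
Then the unloaded second divider: V_B = V_A × R4/(R3+R4) = 28.80 × 0.8322 = 23.97 V.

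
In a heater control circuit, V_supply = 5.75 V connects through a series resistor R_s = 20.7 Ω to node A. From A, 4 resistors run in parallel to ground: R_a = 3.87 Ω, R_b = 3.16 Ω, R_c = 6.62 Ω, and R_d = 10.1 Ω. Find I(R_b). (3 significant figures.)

Equivalent of the parallel group: R_p = 1.212 Ω.
V_A by voltage divider: V_A = 5.75 × 1.212/(20.7 + 1.212) = 0.3181 V.
Branch current I = V_A/R_b = 0.3181/3.16 = 0.1007 A.
(Check via current divider: I_total = 0.2624 A; share G_k/ΣG = 0.3836 → same result.)

I ≈ 0.101 A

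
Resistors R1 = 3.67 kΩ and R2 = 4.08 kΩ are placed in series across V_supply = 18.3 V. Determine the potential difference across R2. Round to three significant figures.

V ≈ 9.63 V

Total series resistance ΣR = 3.67 + 4.08 = 7.750 kΩ.
Voltage divider: V = V_supply · (4.080 / 7.750) = 18.3 × 0.5265 = 9.634 V.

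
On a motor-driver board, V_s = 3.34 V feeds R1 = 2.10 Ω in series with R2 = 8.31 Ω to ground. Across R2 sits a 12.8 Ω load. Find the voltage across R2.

V_out ≈ 2.36 V

R2 ‖ R_L = (8.31 × 12.8)/(8.31 + 12.8) = 5.039 Ω.
Then V_out = V_s · R2'/(R1 + R2') = 3.34 × 5.039/7.139 = 2.357 V.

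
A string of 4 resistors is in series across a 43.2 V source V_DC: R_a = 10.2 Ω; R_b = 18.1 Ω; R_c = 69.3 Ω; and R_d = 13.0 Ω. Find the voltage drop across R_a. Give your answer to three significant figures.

V ≈ 3.98 V

Total series resistance ΣR = 10.2 + 18.1 + 69.3 + 13.0 = 110.6 Ω.
Voltage divider: V = V_DC · (10.20 / 110.6) = 43.2 × 0.09222 = 3.984 V.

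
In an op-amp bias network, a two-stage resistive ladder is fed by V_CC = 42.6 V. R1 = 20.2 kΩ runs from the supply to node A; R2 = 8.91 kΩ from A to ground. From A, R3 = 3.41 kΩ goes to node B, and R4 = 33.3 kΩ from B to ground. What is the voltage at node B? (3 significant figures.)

V_B ≈ 10.1 V

Node A sees R2 in parallel with the series input of stage 2, R3 + R4 = 36.71 kΩ.
R2 ‖ (R3+R4) = 7.170 kΩ.
V_A = 42.6 × 7.170/(20.2 + 7.170) = 11.16 V.
V_B = V_A × 0.9071 = 10.12 V.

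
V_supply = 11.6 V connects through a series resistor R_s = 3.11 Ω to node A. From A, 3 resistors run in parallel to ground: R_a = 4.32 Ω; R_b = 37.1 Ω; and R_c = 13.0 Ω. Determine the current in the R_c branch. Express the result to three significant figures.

I ≈ 0.437 A

Parallel bank: R_p = 1/(1/4.32 + 1/37.1 + 1/13.0) = 2.982 Ω.
Node voltage V_A = V_supply · R_p/(R_s + R_p) = 11.6 × 0.4895 = 5.678 V.
Branch current I = V_A/R_c = 5.678/13.0 = 0.4368 A.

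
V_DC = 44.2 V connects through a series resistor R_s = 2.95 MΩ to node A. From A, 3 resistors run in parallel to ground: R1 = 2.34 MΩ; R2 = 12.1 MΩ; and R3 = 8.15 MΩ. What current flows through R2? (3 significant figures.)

I ≈ 1.27 µA

Parallel bank: R_p = 1/(1/2.34 + 1/12.1 + 1/8.15) = 1.581 MΩ.
V_A = 44.2 × 1.581/4.531 = 15.42 V.
I(R2) = V_A / R2 = 15.42/12.1 = 1.274 µA.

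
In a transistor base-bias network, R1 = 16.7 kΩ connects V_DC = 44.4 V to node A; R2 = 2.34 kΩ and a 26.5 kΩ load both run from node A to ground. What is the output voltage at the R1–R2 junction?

The load sits in parallel with R2, giving an effective lower resistance R2' = R2·R_L/(R2+R_L) = 2.150 kΩ.
Now apply the divider: V_out = 44.4 × 0.1141 = 5.064 V.

V_out ≈ 5.06 V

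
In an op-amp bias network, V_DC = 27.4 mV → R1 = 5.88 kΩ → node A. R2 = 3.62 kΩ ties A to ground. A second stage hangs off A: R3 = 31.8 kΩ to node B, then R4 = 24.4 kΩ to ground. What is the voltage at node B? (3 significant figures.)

The second stage (R3 + R4 = 56.20 kΩ) loads node A in parallel with R2.
R2 ‖ (R3+R4) = 3.401 kΩ.
First divider: V_A = V_DC · 3.401/(5.88 + 3.401) = 10.04 mV.
V_B = V_A × 0.4342 = 4.359 mV.

V_B ≈ 4.36 mV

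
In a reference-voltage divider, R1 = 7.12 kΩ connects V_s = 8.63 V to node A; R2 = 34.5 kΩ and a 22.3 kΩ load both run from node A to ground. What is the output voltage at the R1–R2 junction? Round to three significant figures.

First combine the lower leg with the load: R2 ‖ R_L = 13.54 kΩ.
Now apply the divider: V_out = 8.63 × 0.6555 = 5.657 V.
(Unloaded it would be 7.15 V; the load pulls it down.)

V_out ≈ 5.66 V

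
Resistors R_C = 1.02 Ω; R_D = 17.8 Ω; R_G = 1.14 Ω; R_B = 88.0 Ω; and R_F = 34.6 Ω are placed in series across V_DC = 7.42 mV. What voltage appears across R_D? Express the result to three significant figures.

ΣR = 1.02 + 17.8 + 1.14 + 88.0 + 34.6 = 142.6 Ω.
Voltage divider: V = V_DC · (17.80 / 142.6) = 7.42 × 0.1249 = 0.9265 mV.

V ≈ 0.926 mV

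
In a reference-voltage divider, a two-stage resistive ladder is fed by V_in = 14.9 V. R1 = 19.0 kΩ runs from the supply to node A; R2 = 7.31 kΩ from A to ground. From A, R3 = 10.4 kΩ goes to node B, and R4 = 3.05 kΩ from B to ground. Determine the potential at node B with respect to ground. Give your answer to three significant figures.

V_B ≈ 0.674 V

The second stage (R3 + R4 = 13.45 kΩ) loads node A in parallel with R2.
R2 ‖ (R3+R4) = 4.736 kΩ.
So V_A = 14.9 × 0.1995 = 2.973 V.
Stage 2 is unloaded, so V_B = V_A · R4/(R3+R4) = 2.973 × 3.05/13.45 = 0.6742 V.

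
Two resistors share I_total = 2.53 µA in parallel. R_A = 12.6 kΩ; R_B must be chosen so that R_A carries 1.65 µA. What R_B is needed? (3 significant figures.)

R_B ≈ 23.6 kΩ

Two-branch current divider: I_A = I_total · R_B/(R_A + R_B).
1.65/2.53 = R_B/(R_A + R_B) → R_B = R_A · (0.6522)/(1 − 0.6522) = 12.6 × 1.875 = 23.62 kΩ.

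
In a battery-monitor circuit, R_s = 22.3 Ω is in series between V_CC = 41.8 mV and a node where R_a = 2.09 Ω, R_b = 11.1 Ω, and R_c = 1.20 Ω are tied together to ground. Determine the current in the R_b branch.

Equivalent of the parallel group: R_p = 0.7133 Ω.
V_A by voltage divider: V_A = 41.8 × 0.7133/(22.3 + 0.7133) = 1.296 mV.
I(R_b) = V_A / R_b = 1.296/11.1 = 0.1167 mA.

I ≈ 0.117 mA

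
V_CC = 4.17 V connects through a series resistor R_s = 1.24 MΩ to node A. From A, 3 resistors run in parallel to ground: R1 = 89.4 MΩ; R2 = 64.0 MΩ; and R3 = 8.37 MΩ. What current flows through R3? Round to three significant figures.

I ≈ 0.422 µA

Equivalent of the parallel group: R_p = 6.836 MΩ.
V_A = 4.17 × 6.836/8.076 = 3.530 V.
Branch current I = V_A/R3 = 3.530/8.37 = 0.4217 µA.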